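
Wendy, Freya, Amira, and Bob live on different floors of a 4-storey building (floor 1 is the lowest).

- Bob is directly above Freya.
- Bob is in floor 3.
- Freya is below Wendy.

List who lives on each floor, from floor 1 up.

From clue 1: Freya is in {1,2,3}.
From clues 1–2: Freya → floor 2, Bob → floor 3.
From clues 1–3: Amira → floor 1, Wendy → floor 4.

Amira, Freya, Bob, Wendy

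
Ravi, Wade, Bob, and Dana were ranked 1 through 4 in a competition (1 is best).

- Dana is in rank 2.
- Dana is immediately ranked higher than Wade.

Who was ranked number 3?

Wade

With clue 1, Dana is ruled out for rank 3.
With clues 1–2, Bob and Ravi are ruled out for rank 3.
So rank 3 is Wade.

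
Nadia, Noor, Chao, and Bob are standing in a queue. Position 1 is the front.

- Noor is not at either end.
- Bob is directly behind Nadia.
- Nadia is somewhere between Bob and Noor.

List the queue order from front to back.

From clue 1: Noor is in {2,3}.
From clues 1–2: Nadia is in {1,3}.
From clues 1–3: Chao → position 1, Noor → position 2, Nadia → position 3, Bob → position 4.

Chao, Noor, Nadia, Bob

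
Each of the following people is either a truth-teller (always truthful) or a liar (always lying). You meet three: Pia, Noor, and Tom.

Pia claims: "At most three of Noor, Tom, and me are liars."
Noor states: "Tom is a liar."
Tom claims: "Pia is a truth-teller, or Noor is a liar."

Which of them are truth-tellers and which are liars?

Regardless of anyone's role, Pia's statement is true, so Pia is a truth-teller.
With that fixed, Tom's statement is true, so Tom is a truth-teller.
With that fixed, Noor's statement is false, so Noor is a liar.

Pia: truth-teller, Noor: liar, Tom: truth-teller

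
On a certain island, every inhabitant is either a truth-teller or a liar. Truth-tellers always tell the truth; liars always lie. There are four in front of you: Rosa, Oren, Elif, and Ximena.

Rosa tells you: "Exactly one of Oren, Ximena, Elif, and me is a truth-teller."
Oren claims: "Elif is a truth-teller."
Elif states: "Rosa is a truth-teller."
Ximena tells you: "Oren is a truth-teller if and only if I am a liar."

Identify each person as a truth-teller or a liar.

Rosa: liar, Oren: liar, Elif: liar, Ximena: liar

Consider Rosa. Suppose Rosa is a truth-teller.
Then no assignment of the remaining roles makes every statement match its speaker's type — contradiction.
So Rosa is a liar.
With that fixed, Elif's statement is false, so Elif is a liar.
With that fixed, Oren's statement is false, so Oren is a liar.
Consider Ximena. Suppose Ximena is a truth-teller.
Then Rosa's statement comes out true, contradicting Rosa being a liar.
So Ximena is a liar.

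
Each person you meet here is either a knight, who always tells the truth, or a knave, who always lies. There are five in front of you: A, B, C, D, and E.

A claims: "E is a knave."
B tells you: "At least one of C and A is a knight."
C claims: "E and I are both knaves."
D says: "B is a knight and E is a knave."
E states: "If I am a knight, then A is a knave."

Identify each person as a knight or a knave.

A: knave, B: knave, C: knave, D: knave, E: knight

Consider A. Suppose A is a knight.
Then whichever role E has, E's statement has the wrong truth value — contradiction.
So A is a knave.
With that fixed, E's statement is true, so E is a knight.
With that fixed, C's statement is false, so C is a knave.
With that fixed, D's statement is false, so D is a knave.
With that fixed, B's statement is false, so B is a knave.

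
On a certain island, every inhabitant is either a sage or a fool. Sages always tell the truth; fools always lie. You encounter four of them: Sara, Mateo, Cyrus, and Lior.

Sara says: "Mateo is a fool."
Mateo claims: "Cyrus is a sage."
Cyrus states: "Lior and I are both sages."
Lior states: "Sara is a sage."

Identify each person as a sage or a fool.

Consider Sara. Suppose Sara is a fool.
Then no assignment of the remaining roles makes every statement match its speaker's type — contradiction.
So Sara is a sage.
With that fixed, Lior's statement is true, so Lior is a sage.
Consider Mateo. Suppose Mateo is a sage.
Then Sara's statement comes out false, contradicting Sara being a sage.
So Mateo is a fool.
Consider Cyrus. Suppose Cyrus is a sage.
Then Mateo's statement comes out true, contradicting Mateo being a fool.
So Cyrus is a fool.

Sara: sage, Mateo: fool, Cyrus: fool, Lior: sage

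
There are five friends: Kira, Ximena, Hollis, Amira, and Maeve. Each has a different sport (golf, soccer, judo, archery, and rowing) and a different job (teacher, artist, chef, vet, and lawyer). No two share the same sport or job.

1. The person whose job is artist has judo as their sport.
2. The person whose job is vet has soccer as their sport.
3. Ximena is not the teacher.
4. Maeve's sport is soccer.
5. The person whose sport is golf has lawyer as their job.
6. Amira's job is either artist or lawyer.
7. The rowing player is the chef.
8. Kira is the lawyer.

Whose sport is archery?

Hollis

With clues 1–4, Maeve is impossible for the one with sport archery.
With clues 1–6, Amira is impossible for the one with sport archery.
With clues 1–7, Ximena is impossible for the one with sport archery.
With clues 1–8, Kira is impossible for the one with sport archery.
That leaves Hollis.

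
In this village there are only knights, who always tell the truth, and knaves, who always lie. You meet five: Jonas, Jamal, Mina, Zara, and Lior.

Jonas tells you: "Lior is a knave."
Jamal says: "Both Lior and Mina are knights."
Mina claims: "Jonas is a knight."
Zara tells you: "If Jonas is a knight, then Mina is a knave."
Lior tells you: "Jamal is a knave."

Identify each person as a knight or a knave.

Jonas: knave, Jamal: knave, Mina: knave, Zara: knight, Lior: knight

Consider Jonas. Suppose Jonas is a knight.
Then no assignment of the remaining roles makes every statement match its speaker's type — contradiction.
So Jonas is a knave.
With that fixed, Mina's statement is false, so Mina is a knave.
With that fixed, Zara's statement is true, so Zara is a knight.
With that fixed, Jamal's statement is false, so Jamal is a knave.
With that fixed, Lior's statement is true, so Lior is a knight.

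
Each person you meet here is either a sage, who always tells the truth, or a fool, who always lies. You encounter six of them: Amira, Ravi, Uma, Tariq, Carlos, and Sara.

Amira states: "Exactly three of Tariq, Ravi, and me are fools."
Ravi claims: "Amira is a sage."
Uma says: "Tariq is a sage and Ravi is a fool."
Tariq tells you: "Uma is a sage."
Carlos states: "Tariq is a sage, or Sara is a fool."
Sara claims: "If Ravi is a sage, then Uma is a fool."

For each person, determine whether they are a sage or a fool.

Consider Amira. Suppose Amira is a sage.
Then Amira's own statement would have to be true, but it can't be — contradiction.
So Amira is a fool.
With that fixed, Ravi's statement is false, so Ravi is a fool.
With that fixed, Sara's statement is true, so Sara is a sage.
Consider Uma. Suppose Uma is a fool.
Then no assignment of the remaining roles makes every statement match its speaker's type — contradiction.
So Uma is a sage.
With that fixed, Tariq's statement is true, so Tariq is a sage.
With that fixed, Carlos's statement is true, so Carlos is a sage.

Amira: fool, Ravi: fool, Uma: sage, Tariq: sage, Carlos: sage, Sara: sage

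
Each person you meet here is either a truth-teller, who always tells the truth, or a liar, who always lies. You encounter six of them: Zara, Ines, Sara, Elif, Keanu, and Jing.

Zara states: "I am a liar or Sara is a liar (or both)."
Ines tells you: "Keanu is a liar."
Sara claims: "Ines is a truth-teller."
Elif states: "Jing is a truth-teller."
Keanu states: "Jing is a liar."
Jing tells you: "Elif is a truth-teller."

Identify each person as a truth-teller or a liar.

Consider Zara. Suppose Zara is a liar.
Then Zara's own statement would have to be false, but it can't be — contradiction.
So Zara is a truth-teller.
Consider Ines. Suppose Ines is a truth-teller.
Then no assignment of the remaining roles makes every statement match its speaker's type — contradiction.
So Ines is a liar.
With that fixed, Sara's statement is false, so Sara is a liar.
Consider Elif. Suppose Elif is a truth-teller.
Then no assignment of the remaining roles makes every statement match its speaker's type — contradiction.
So Elif is a liar.
With that fixed, Jing's statement is false, so Jing is a liar.
With that fixed, Keanu's statement is true, so Keanu is a truth-teller.

Zara: truth-teller, Ines: liar, Sara: liar, Elif: liar, Keanu: truth-teller, Jing: liar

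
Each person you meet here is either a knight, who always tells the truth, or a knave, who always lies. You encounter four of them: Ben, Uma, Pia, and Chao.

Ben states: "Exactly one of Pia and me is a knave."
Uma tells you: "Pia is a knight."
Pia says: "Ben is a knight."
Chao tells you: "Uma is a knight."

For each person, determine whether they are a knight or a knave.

Consider Ben. Suppose Ben is a knight.
Then no assignment of the remaining roles makes every statement match its speaker's type — contradiction.
So Ben is a knave.
With that fixed, Pia's statement is false, so Pia is a knave.
With that fixed, Uma's statement is false, so Uma is a knave.
With that fixed, Chao's statement is false, so Chao is a knave.

Ben: knave, Uma: knave, Pia: knave, Chao: knave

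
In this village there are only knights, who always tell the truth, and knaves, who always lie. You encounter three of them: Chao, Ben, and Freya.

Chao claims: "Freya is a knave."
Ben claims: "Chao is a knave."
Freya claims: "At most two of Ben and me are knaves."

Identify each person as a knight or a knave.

Chao: knave, Ben: knight, Freya: knight

Regardless of anyone's role, Freya's statement is true, so Freya is a knight.
With that fixed, Chao's statement is false, so Chao is a knave.
With that fixed, Ben's statement is true, so Ben is a knight.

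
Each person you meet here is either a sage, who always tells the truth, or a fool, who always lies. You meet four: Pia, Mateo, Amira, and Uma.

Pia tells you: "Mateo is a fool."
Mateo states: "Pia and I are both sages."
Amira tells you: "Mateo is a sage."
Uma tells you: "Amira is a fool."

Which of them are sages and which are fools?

Consider Pia. Suppose Pia is a fool.
Then no assignment of the remaining roles makes every statement match its speaker's type — contradiction.
So Pia is a sage.
Consider Mateo. Suppose Mateo is a sage.
Then Pia's statement comes out false, contradicting Pia being a sage.
So Mateo is a fool.
With that fixed, Amira's statement is false, so Amira is a fool.
With that fixed, Uma's statement is true, so Uma is a sage.

Pia: sage, Mateo: fool, Amira: fool, Uma: sage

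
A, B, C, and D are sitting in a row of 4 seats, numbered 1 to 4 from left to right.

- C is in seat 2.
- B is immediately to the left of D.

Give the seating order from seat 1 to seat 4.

From clue 1: C → seat 2.
From clues 1–2: A → seat 1, B → seat 3, D → seat 4.

A, C, B, D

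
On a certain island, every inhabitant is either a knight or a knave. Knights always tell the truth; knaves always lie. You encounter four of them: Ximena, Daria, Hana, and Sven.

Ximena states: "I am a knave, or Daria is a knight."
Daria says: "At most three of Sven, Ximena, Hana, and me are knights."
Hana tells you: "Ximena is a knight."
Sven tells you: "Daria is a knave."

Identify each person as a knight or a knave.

Consider Ximena. Suppose Ximena is a knave.
Then Ximena's own statement would have to be false, but it can't be — contradiction.
So Ximena is a knight.
With that fixed, Hana's statement is true, so Hana is a knight.
Consider Daria. Suppose Daria is a knave.
Then Ximena's statement comes out false, contradicting Ximena being a knight.
So Daria is a knight.
With that fixed, Sven's statement is false, so Sven is a knave.

Ximena: knight, Daria: knight, Hana: knight, Sven: knave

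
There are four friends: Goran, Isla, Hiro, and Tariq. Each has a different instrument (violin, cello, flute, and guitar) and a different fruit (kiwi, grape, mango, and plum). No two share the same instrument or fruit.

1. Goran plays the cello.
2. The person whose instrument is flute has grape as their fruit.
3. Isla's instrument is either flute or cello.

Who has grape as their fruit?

With clues 1–2, Goran is impossible for the one with fruit grape.
With clues 1–3, Hiro and Tariq are impossible for the one with fruit grape.
That leaves Isla.

Isla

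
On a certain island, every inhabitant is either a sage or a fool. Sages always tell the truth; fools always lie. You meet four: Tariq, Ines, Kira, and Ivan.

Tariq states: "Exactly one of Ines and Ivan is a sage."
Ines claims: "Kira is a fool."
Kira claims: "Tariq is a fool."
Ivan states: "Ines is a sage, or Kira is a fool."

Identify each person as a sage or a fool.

Tariq: fool, Ines: fool, Kira: sage, Ivan: fool

Consider Tariq. Suppose Tariq is a sage.
Then no assignment of the remaining roles makes every statement match its speaker's type — contradiction.
So Tariq is a fool.
With that fixed, Kira's statement is true, so Kira is a sage.
With that fixed, Ines's statement is false, so Ines is a fool.
With that fixed, Ivan's statement is false, so Ivan is a fool.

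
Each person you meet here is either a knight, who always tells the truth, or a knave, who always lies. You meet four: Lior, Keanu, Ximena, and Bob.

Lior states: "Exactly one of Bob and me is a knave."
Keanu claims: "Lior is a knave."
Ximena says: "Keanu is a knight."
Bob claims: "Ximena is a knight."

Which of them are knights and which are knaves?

Lior: knight, Keanu: knave, Ximena: knave, Bob: knave

Consider Lior. Suppose Lior is a knave.
Then no assignment of the remaining roles makes every statement match its speaker's type — contradiction.
So Lior is a knight.
With that fixed, Keanu's statement is false, so Keanu is a knave.
With that fixed, Ximena's statement is false, so Ximena is a knave.
With that fixed, Bob's statement is false, so Bob is a knave.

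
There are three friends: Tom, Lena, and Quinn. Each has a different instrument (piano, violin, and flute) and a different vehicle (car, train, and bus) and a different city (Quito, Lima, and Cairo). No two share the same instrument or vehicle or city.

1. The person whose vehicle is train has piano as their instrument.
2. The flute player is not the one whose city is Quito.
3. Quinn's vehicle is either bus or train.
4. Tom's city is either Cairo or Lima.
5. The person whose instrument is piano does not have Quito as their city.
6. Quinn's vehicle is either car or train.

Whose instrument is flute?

Tom

With clues 1–6, Lena and Quinn are impossible for the one with instrument flute.
That leaves Tom.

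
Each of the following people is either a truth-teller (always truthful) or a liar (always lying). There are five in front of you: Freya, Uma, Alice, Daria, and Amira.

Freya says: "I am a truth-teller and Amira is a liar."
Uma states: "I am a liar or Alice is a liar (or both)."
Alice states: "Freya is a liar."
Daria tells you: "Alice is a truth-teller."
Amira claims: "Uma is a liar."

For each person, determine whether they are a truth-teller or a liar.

Consider Freya. Suppose Freya is a liar.
Then no assignment of the remaining roles makes every statement match its speaker's type — contradiction.
So Freya is a truth-teller.
With that fixed, Alice's statement is false, so Alice is a liar.
With that fixed, Daria's statement is false, so Daria is a liar.
With that fixed, Uma's statement is true, so Uma is a truth-teller.
With that fixed, Amira's statement is false, so Amira is a liar.

Freya: truth-teller, Uma: truth-teller, Alice: liar, Daria: liar, Amira: liar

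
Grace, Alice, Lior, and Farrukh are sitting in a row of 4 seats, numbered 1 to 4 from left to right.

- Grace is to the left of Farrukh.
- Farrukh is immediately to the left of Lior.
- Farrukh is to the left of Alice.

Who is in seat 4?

Alice

With clue 1, Grace is ruled out for seat 4.
With clues 1–2, Farrukh is ruled out for seat 4.
With clues 1–3, Lior is ruled out for seat 4.
So seat 4 is Alice.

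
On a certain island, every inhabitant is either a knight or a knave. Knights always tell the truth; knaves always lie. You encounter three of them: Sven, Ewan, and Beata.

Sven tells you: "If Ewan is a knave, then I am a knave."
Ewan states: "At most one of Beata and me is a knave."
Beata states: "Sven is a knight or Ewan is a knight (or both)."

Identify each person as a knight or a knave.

Sven: knight, Ewan: knight, Beata: knight

Consider Sven. Suppose Sven is a knave.
Then Sven's own statement would have to be false, but it can't be — contradiction.
So Sven is a knight.
With that fixed, Beata's statement is true, so Beata is a knight.
With that fixed, Ewan's statement is true, so Ewan is a knight.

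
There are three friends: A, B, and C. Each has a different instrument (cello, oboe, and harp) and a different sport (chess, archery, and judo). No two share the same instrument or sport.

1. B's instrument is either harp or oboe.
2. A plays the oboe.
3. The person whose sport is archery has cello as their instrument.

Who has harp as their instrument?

B

With clues 1–2, A and C are impossible for the one with instrument harp.
That leaves B.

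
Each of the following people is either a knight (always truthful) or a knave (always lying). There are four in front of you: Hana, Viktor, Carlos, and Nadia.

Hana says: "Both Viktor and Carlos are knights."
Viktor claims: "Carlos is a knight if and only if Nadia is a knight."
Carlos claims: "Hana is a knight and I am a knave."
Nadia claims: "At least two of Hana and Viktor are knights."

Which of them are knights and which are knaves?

Hana: knave, Viktor: knight, Carlos: knave, Nadia: knave

Consider Hana. Suppose Hana is a knight.
Then whichever role Carlos has, Carlos's statement has the wrong truth value — contradiction.
So Hana is a knave.
With that fixed, Carlos's statement is false, so Carlos is a knave.
With that fixed, Nadia's statement is false, so Nadia is a knave.
With that fixed, Viktor's statement is true, so Viktor is a knight.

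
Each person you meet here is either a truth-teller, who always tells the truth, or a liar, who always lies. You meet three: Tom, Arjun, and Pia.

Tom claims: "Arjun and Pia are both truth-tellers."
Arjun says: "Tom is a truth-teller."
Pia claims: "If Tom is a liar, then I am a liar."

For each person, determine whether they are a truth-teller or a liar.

Tom: truth-teller, Arjun: truth-teller, Pia: truth-teller

Consider Tom. Suppose Tom is a liar.
Then whichever role Pia has, Pia's statement has the wrong truth value — contradiction.
So Tom is a truth-teller.
With that fixed, Arjun's statement is true, so Arjun is a truth-teller.
With that fixed, Pia's statement is true, so Pia is a truth-teller.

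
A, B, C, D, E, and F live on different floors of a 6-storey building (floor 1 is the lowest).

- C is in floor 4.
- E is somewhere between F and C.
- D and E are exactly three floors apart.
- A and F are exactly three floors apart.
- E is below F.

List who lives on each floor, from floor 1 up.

From clue 1: C → floor 4.
From clues 1–2: E is in {2,3,5}.
From clues 1–3: D is in {2,5,6}.
From clues 1–4: B → floor 1.
From clues 1–5: D → floor 2, A → floor 3, E → floor 5, F → floor 6.

B, D, A, C, E, F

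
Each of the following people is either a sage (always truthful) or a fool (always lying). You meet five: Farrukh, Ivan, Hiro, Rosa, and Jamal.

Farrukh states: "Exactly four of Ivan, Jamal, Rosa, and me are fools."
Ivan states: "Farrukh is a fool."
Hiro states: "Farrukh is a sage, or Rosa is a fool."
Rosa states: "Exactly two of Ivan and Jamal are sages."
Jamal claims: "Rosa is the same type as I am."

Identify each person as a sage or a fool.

Farrukh: fool, Ivan: sage, Hiro: fool, Rosa: sage, Jamal: sage

Consider Farrukh. Suppose Farrukh is a sage.
Then Farrukh's own statement would have to be true, but it can't be — contradiction.
So Farrukh is a fool.
With that fixed, Ivan's statement is true, so Ivan is a sage.
Consider Hiro. Suppose Hiro is a sage.
Then no assignment of the remaining roles makes every statement match its speaker's type — contradiction.
So Hiro is a fool.
Consider Rosa. Suppose Rosa is a fool.
Then Hiro's statement comes out true, contradicting Hiro being a fool.
So Rosa is a sage.
Consider Jamal. Suppose Jamal is a fool.
Then Rosa's statement comes out false, contradicting Rosa being a sage.
So Jamal is a sage.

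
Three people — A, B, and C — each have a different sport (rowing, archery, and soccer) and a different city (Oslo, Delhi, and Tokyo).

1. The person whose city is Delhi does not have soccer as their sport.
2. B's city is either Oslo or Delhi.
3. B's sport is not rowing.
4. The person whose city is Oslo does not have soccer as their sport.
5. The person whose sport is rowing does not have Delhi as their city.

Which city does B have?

Delhi

With clues 1–2, Tokyo is impossible for B's city.
With clues 1–5, Oslo is impossible for B's city.
That leaves Delhi.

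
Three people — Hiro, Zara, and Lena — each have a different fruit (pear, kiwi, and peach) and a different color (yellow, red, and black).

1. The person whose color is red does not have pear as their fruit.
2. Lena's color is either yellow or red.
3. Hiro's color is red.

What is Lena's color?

yellow

With clues 1–2, black is impossible for Lena's color.
With clues 1–3, red is impossible for Lena's color.
That leaves yellow.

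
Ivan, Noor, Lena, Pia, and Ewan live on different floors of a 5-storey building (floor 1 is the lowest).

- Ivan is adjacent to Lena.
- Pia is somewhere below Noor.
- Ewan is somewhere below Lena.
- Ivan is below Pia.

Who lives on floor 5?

With clues 1–2, Pia is ruled out for floor 5.
With clues 1–3, Ewan is ruled out for floor 5.
With clues 1–4, Ivan and Lena are ruled out for floor 5.
So floor 5 is Noor.

Noor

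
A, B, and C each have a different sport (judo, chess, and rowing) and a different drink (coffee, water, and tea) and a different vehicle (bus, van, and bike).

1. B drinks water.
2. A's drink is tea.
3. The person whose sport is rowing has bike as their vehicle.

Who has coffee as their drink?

C

Clue 1 rules out B for the one with drink coffee.
With clues 1–2, A is impossible for the one with drink coffee.
That leaves C.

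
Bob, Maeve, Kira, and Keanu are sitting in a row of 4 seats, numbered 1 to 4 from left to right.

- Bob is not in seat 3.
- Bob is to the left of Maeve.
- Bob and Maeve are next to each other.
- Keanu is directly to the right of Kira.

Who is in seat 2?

With clues 1–3, Keanu and Kira are ruled out for seat 2.
With clues 1–4, Bob is ruled out for seat 2.
So seat 2 is Maeve.

Maeve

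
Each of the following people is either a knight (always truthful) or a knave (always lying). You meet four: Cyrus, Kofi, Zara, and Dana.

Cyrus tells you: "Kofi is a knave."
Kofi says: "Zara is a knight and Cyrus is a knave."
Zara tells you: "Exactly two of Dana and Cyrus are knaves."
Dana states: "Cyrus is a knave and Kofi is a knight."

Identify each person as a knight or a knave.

Consider Cyrus. Suppose Cyrus is a knave.
Then no assignment of the remaining roles makes every statement match its speaker's type — contradiction.
So Cyrus is a knight.
With that fixed, Kofi's statement is false, so Kofi is a knave.
With that fixed, Zara's statement is false, so Zara is a knave.
With that fixed, Dana's statement is false, so Dana is a knave.

Cyrus: knight, Kofi: knave, Zara: knave, Dana: knave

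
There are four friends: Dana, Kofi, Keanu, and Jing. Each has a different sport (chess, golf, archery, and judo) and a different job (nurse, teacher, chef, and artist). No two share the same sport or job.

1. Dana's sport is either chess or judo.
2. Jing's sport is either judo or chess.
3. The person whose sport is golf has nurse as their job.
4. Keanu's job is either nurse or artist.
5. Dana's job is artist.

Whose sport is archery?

Kofi

Clue 1 rules out Dana for the one with sport archery.
With clues 1–2, Jing is impossible for the one with sport archery.
With clues 1–5, Keanu is impossible for the one with sport archery.
That leaves Kofi.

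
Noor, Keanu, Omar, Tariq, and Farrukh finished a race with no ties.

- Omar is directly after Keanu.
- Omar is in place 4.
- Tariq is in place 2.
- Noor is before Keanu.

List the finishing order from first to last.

From clue 1: Keanu is in {1,2,3,4}.
From clues 1–2: Keanu → place 3, Omar → place 4.
From clues 1–3: Tariq → place 2.
From clues 1–4: Noor → place 1, Farrukh → place 5.

Noor, Tariq, Keanu, Omar, Farrukh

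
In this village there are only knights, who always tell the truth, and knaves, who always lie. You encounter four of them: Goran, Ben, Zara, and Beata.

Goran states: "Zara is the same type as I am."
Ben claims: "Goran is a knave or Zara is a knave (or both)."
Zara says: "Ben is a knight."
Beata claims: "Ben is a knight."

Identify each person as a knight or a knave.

Goran: knave, Ben: knight, Zara: knight, Beata: knight

Consider Goran. Suppose Goran is a knight.
Then no assignment of the remaining roles makes every statement match its speaker's type — contradiction.
So Goran is a knave.
With that fixed, Ben's statement is true, so Ben is a knight.
With that fixed, Zara's statement is true, so Zara is a knight.
With that fixed, Beata's statement is true, so Beata is a knight.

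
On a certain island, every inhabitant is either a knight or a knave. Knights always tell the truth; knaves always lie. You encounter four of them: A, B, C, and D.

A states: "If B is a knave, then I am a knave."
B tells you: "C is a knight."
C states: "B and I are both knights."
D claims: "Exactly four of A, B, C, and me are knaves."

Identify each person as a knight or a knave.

A: knight, B: knight, C: knight, D: knave

Consider A. Suppose A is a knave.
Then A's own statement would have to be false, but it can't be — contradiction.
So A is a knight.
With that fixed, D's statement is false, so D is a knave.
Consider B. Suppose B is a knave.
Then A's statement comes out false, contradicting A being a knight.
So B is a knight.
Consider C. Suppose C is a knave.
Then B's statement comes out false, contradicting B being a knight.
So C is a knight.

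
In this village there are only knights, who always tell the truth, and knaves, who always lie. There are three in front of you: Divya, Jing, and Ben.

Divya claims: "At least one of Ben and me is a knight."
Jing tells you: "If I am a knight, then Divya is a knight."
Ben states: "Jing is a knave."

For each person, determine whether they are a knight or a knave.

Divya: knight, Jing: knight, Ben: knave

Consider Divya. Suppose Divya is a knave.
Then whichever role Jing has, Jing's statement has the wrong truth value — contradiction.
So Divya is a knight.
With that fixed, Jing's statement is true, so Jing is a knight.
With that fixed, Ben's statement is false, so Ben is a knave.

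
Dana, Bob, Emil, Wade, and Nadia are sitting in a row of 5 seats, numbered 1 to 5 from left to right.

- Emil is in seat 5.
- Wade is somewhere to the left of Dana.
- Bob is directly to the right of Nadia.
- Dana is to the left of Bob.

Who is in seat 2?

With clue 1, Emil is ruled out for seat 2.
With clues 1–3, Wade is ruled out for seat 2.
With clues 1–4, Bob and Nadia are ruled out for seat 2.
So seat 2 is Dana.

Dana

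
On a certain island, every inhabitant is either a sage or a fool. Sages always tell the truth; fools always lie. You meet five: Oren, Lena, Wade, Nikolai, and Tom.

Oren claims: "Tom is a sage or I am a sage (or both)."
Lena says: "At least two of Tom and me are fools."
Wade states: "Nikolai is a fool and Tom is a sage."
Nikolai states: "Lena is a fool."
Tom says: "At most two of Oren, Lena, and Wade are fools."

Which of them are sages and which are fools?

Oren: sage, Lena: fool, Wade: fool, Nikolai: sage, Tom: sage

Consider Oren. Suppose Oren is a fool.
Then no assignment of the remaining roles makes every statement match its speaker's type — contradiction.
So Oren is a sage.
With that fixed, Tom's statement is true, so Tom is a sage.
With that fixed, Lena's statement is false, so Lena is a fool.
With that fixed, Nikolai's statement is true, so Nikolai is a sage.
With that fixed, Wade's statement is false, so Wade is a fool.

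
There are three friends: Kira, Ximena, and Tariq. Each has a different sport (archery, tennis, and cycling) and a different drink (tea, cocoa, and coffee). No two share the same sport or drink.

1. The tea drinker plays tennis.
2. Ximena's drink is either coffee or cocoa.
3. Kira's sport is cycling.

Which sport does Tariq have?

With clues 1–3, archery and cycling are impossible for Tariq's sport.
That leaves tennis.

tennis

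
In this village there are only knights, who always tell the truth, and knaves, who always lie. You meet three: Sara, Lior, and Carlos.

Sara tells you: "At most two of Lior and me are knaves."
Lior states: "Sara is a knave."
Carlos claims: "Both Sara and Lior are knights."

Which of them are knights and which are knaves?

Sara: knight, Lior: knave, Carlos: knave

Regardless of anyone's role, Sara's statement is true, so Sara is a knight.
With that fixed, Lior's statement is false, so Lior is a knave.
With that fixed, Carlos's statement is false, so Carlos is a knave.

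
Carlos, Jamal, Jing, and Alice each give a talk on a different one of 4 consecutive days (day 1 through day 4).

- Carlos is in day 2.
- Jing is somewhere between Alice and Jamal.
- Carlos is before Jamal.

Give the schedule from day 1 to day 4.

Alice, Carlos, Jing, Jamal

From clue 1: Carlos → day 2.
From clues 1–2: Jing → day 3.
From clues 1–3: Alice → day 1, Jamal → day 4.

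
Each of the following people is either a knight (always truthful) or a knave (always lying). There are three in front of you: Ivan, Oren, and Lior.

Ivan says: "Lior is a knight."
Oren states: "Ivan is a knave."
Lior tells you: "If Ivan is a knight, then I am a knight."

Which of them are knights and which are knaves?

Consider Ivan. Suppose Ivan is a knave.
Then no assignment of the remaining roles makes every statement match its speaker's type — contradiction.
So Ivan is a knight.
With that fixed, Oren's statement is false, so Oren is a knave.
Consider Lior. Suppose Lior is a knave.
Then Ivan's statement comes out false, contradicting Ivan being a knight.
So Lior is a knight.

Ivan: knight, Oren: knave, Lior: knight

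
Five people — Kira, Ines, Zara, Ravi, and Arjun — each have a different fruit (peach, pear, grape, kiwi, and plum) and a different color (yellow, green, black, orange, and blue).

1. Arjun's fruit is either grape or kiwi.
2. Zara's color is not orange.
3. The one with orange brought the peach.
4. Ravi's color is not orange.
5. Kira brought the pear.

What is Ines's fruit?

With clues 1–5, grape, kiwi, pear, and plum are impossible for Ines's fruit.
That leaves peach.

peach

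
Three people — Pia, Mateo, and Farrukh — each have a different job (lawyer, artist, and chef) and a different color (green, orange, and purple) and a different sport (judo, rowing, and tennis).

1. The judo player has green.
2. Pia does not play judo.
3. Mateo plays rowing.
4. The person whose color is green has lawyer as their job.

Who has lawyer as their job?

Farrukh

With clues 1–4, Mateo and Pia are impossible for the one with job lawyer.
That leaves Farrukh.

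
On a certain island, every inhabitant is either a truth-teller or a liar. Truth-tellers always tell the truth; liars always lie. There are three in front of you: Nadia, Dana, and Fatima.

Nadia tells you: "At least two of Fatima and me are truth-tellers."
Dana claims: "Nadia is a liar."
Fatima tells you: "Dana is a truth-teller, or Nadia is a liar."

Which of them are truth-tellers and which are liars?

Consider Nadia. Suppose Nadia is a truth-teller.
Then no assignment of the remaining roles makes every statement match its speaker's type — contradiction.
So Nadia is a liar.
With that fixed, Dana's statement is true, so Dana is a truth-teller.
With that fixed, Fatima's statement is true, so Fatima is a truth-teller.

Nadia: liar, Dana: truth-teller, Fatima: truth-teller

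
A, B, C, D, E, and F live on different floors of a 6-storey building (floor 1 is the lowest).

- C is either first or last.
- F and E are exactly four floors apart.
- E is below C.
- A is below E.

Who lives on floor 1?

With clues 1–2, A, B, and D are ruled out for floor 1.
With clues 1–3, C is ruled out for floor 1.
With clues 1–4, E is ruled out for floor 1.
So floor 1 is F.

F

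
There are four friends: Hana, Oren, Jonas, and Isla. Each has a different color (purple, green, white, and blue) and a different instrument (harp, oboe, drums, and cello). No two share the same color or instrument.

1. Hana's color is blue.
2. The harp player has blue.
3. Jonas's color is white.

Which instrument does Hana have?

harp

With clues 1–2, cello, drums, and oboe are impossible for Hana's instrument.
That leaves harp.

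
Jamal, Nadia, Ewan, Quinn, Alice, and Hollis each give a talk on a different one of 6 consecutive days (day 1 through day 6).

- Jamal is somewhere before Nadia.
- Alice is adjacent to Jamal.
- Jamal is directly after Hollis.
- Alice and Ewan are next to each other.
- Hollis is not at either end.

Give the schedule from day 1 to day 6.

From clue 1: Jamal is in {1,2,3,4,5}.
From clues 1–2: Nadia is in {3,4,5,6}.
From clues 1–3: Jamal is in {2,3,4}.
From clues 1–4: Jamal is in {2,3}.
From clues 1–5: Quinn → day 1, Hollis → day 2, Jamal → day 3, Alice → day 4, Ewan → day 5, Nadia → day 6.

Quinn, Hollis, Jamal, Alice, Ewan, Nadia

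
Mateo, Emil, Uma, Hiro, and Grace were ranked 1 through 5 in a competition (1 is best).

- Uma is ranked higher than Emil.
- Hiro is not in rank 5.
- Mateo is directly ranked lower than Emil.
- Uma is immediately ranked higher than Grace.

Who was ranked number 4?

With clues 1–3, Grace and Uma are ruled out for rank 4.
With clues 1–4, Hiro and Mateo are ruled out for rank 4.
So rank 4 is Emil.

Emil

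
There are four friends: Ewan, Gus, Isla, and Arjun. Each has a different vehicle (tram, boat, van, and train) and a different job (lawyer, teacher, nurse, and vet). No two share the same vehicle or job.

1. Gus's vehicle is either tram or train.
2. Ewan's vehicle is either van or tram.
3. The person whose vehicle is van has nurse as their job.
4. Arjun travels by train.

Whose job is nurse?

Ewan

With clues 1–3, Gus is impossible for the one with job nurse.
With clues 1–4, Arjun and Isla are impossible for the one with job nurse.
That leaves Ewan.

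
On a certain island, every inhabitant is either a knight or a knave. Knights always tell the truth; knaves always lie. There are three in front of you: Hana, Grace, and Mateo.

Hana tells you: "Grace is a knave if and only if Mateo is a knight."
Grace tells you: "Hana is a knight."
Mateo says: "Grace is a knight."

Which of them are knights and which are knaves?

Hana: knave, Grace: knave, Mateo: knave

Consider Hana. Suppose Hana is a knight.
Then no assignment of the remaining roles makes every statement match its speaker's type — contradiction.
So Hana is a knave.
With that fixed, Grace's statement is false, so Grace is a knave.
With that fixed, Mateo's statement is false, so Mateo is a knave.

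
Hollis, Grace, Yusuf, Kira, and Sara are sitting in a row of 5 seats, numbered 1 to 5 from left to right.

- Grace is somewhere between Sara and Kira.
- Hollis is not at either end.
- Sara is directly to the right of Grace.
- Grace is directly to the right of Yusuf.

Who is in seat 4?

Grace

With clues 1–3, Kira and Yusuf are ruled out for seat 4.
With clues 1–4, Hollis and Sara are ruled out for seat 4.
So seat 4 is Grace.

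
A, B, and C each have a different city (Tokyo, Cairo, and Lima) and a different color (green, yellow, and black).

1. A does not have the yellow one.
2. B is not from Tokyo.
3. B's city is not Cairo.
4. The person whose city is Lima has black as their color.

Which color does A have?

Clue 1 rules out yellow for A's color.
With clues 1–4, black is impossible for A's color.
That leaves green.

green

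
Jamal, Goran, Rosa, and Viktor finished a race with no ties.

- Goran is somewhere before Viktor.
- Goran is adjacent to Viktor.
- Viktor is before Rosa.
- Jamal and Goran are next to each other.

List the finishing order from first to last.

From clue 1: Goran is in {1,2,3}.
From clues 1–3: Goran is in {1,2}.
From clues 1–4: Jamal → place 1, Goran → place 2, Viktor → place 3, Rosa → place 4.

Jamal, Goran, Viktor, Rosa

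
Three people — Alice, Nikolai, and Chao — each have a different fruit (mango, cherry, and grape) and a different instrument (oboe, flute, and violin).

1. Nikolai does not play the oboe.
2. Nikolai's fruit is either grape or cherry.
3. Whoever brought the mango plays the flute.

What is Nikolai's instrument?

violin

Clue 1 rules out oboe for Nikolai's instrument.
With clues 1–3, flute is impossible for Nikolai's instrument.
That leaves violin.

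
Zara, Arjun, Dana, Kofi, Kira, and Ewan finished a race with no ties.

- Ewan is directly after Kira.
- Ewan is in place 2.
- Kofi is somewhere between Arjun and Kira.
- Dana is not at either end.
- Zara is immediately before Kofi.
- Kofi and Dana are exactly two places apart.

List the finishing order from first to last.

Kira, Ewan, Dana, Zara, Kofi, Arjun

From clue 1: Kira is in {1,2,3,4,5}.
From clues 1–2: Kira → place 1, Ewan → place 2.
From clues 1–3: Arjun is in {4,5,6}.
From clues 1–5: Arjun → place 6.
From clues 1–6: Dana → place 3, Zara → place 4, Kofi → place 5.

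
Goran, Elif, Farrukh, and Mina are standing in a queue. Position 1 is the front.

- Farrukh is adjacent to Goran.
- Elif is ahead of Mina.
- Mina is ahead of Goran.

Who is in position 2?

Mina

With clues 1–2, Elif is ruled out for position 2.
With clues 1–3, Farrukh and Goran are ruled out for position 2.
So position 2 is Mina.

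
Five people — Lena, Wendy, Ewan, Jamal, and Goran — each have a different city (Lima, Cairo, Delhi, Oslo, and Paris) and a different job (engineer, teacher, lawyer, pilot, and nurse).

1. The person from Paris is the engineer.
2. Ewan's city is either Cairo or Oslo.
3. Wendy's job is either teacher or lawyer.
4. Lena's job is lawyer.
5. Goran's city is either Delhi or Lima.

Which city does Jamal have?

With clues 1–5, Cairo, Delhi, Lima, and Oslo are impossible for Jamal's city.
That leaves Paris.

Paris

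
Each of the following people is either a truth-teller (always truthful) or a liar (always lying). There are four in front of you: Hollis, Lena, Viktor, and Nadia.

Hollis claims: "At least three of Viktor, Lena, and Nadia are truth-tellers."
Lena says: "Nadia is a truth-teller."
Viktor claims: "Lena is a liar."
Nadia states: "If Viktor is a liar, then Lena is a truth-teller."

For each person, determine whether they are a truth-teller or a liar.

Hollis: liar, Lena: truth-teller, Viktor: liar, Nadia: truth-teller

Consider Hollis. Suppose Hollis is a truth-teller.
Then no assignment of the remaining roles makes every statement match its speaker's type — contradiction.
So Hollis is a liar.
Consider Lena. Suppose Lena is a liar.
Then no assignment of the remaining roles makes every statement match its speaker's type — contradiction.
So Lena is a truth-teller.
With that fixed, Viktor's statement is false, so Viktor is a liar.
With that fixed, Nadia's statement is true, so Nadia is a truth-teller.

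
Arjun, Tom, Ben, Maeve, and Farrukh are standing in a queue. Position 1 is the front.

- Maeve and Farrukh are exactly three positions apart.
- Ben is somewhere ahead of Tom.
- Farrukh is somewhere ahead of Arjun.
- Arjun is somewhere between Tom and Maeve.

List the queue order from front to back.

Ben, Farrukh, Tom, Arjun, Maeve

From clue 1: Maeve is in {1,2,4,5}.
From clues 1–2: Tom is in {3,4,5}.
From clues 1–4: Ben → position 1, Farrukh → position 2, Tom → position 3, Arjun → position 4, Maeve → position 5.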